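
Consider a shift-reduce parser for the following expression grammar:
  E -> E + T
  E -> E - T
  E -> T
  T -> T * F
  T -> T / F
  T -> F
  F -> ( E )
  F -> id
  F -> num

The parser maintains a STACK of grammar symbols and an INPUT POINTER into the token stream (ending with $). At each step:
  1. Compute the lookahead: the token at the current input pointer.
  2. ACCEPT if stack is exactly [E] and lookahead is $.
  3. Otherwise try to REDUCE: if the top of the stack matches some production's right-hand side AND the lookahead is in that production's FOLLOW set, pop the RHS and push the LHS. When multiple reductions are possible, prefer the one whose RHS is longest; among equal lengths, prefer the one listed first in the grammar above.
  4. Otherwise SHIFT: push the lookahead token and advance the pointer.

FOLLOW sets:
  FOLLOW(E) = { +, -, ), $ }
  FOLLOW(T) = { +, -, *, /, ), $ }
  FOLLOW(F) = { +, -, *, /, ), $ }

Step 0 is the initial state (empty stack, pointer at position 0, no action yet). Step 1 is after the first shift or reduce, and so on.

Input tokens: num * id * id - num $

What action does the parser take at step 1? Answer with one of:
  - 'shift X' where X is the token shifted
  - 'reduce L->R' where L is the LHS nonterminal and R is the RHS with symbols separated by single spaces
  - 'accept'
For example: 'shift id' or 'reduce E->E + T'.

Answer: shift num

Derivation:
Step 1: shift num. Stack=[num] ptr=1 lookahead=* remaining=[* id * id - num $]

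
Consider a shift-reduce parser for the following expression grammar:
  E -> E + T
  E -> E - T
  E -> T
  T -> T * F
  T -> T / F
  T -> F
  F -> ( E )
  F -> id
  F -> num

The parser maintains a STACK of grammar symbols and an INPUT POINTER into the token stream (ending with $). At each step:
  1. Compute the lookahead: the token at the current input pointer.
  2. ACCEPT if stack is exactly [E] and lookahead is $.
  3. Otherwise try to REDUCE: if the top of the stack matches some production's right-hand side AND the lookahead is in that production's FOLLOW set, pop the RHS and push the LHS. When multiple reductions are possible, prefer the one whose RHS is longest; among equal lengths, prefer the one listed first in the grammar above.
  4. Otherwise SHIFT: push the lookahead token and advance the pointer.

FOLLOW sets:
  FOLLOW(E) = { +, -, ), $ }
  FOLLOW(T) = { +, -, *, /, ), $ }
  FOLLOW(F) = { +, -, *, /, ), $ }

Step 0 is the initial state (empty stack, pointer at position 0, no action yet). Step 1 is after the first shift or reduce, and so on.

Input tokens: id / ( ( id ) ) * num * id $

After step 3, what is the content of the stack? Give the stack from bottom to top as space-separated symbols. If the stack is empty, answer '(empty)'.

Answer: T

Derivation:
Step 1: shift id. Stack=[id] ptr=1 lookahead=/ remaining=[/ ( ( id ) ) * num * id $]
Step 2: reduce F->id. Stack=[F] ptr=1 lookahead=/ remaining=[/ ( ( id ) ) * num * id $]
Step 3: reduce T->F. Stack=[T] ptr=1 lookahead=/ remaining=[/ ( ( id ) ) * num * id $]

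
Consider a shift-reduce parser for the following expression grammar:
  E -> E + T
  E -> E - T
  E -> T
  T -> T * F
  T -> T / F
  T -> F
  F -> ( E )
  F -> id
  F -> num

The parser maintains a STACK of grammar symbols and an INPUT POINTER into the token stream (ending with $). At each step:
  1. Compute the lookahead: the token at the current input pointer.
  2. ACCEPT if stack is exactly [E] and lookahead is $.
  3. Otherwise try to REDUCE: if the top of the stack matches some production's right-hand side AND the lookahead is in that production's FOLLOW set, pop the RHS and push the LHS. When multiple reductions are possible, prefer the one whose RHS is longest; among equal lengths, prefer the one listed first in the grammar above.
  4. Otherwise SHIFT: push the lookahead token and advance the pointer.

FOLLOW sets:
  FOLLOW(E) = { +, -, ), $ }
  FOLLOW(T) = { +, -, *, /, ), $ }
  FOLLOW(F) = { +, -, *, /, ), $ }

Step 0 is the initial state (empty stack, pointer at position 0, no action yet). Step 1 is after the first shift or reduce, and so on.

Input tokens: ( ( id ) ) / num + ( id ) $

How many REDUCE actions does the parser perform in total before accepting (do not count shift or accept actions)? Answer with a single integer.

Step 1: shift (. Stack=[(] ptr=1 lookahead=( remaining=[( id ) ) / num + ( id ) $]
Step 2: shift (. Stack=[( (] ptr=2 lookahead=id remaining=[id ) ) / num + ( id ) $]
Step 3: shift id. Stack=[( ( id] ptr=3 lookahead=) remaining=[) ) / num + ( id ) $]
Step 4: reduce F->id. Stack=[( ( F] ptr=3 lookahead=) remaining=[) ) / num + ( id ) $]
Step 5: reduce T->F. Stack=[( ( T] ptr=3 lookahead=) remaining=[) ) / num + ( id ) $]
Step 6: reduce E->T. Stack=[( ( E] ptr=3 lookahead=) remaining=[) ) / num + ( id ) $]
Step 7: shift ). Stack=[( ( E )] ptr=4 lookahead=) remaining=[) / num + ( id ) $]
Step 8: reduce F->( E ). Stack=[( F] ptr=4 lookahead=) remaining=[) / num + ( id ) $]
Step 9: reduce T->F. Stack=[( T] ptr=4 lookahead=) remaining=[) / num + ( id ) $]
Step 10: reduce E->T. Stack=[( E] ptr=4 lookahead=) remaining=[) / num + ( id ) $]
Step 11: shift ). Stack=[( E )] ptr=5 lookahead=/ remaining=[/ num + ( id ) $]
Step 12: reduce F->( E ). Stack=[F] ptr=5 lookahead=/ remaining=[/ num + ( id ) $]
Step 13: reduce T->F. Stack=[T] ptr=5 lookahead=/ remaining=[/ num + ( id ) $]
Step 14: shift /. Stack=[T /] ptr=6 lookahead=num remaining=[num + ( id ) $]
Step 15: shift num. Stack=[T / num] ptr=7 lookahead=+ remaining=[+ ( id ) $]
Step 16: reduce F->num. Stack=[T / F] ptr=7 lookahead=+ remaining=[+ ( id ) $]
Step 17: reduce T->T / F. Stack=[T] ptr=7 lookahead=+ remaining=[+ ( id ) $]
Step 18: reduce E->T. Stack=[E] ptr=7 lookahead=+ remaining=[+ ( id ) $]
Step 19: shift +. Stack=[E +] ptr=8 lookahead=( remaining=[( id ) $]
Step 20: shift (. Stack=[E + (] ptr=9 lookahead=id remaining=[id ) $]
Step 21: shift id. Stack=[E + ( id] ptr=10 lookahead=) remaining=[) $]
Step 22: reduce F->id. Stack=[E + ( F] ptr=10 lookahead=) remaining=[) $]
Step 23: reduce T->F. Stack=[E + ( T] ptr=10 lookahead=) remaining=[) $]
Step 24: reduce E->T. Stack=[E + ( E] ptr=10 lookahead=) remaining=[) $]
Step 25: shift ). Stack=[E + ( E )] ptr=11 lookahead=$ remaining=[$]
Step 26: reduce F->( E ). Stack=[E + F] ptr=11 lookahead=$ remaining=[$]
Step 27: reduce T->F. Stack=[E + T] ptr=11 lookahead=$ remaining=[$]
Step 28: reduce E->E + T. Stack=[E] ptr=11 lookahead=$ remaining=[$]
Step 29: accept. Stack=[E] ptr=11 lookahead=$ remaining=[$]

Answer: 17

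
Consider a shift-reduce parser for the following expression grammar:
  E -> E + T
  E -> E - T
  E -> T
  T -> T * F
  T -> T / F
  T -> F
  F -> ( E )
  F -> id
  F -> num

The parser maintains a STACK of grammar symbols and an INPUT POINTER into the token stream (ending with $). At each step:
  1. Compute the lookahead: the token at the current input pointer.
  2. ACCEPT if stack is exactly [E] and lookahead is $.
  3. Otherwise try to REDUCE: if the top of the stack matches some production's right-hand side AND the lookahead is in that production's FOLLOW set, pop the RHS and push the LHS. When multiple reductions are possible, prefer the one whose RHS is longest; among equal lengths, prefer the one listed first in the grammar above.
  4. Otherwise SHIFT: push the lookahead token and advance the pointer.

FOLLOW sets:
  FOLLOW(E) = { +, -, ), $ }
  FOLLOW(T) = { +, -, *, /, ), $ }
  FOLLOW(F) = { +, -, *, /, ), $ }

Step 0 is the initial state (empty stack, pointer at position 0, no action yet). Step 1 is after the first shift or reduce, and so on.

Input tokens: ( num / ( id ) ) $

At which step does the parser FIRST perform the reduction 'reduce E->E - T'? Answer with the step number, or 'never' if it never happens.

Step 1: shift (. Stack=[(] ptr=1 lookahead=num remaining=[num / ( id ) ) $]
Step 2: shift num. Stack=[( num] ptr=2 lookahead=/ remaining=[/ ( id ) ) $]
Step 3: reduce F->num. Stack=[( F] ptr=2 lookahead=/ remaining=[/ ( id ) ) $]
Step 4: reduce T->F. Stack=[( T] ptr=2 lookahead=/ remaining=[/ ( id ) ) $]
Step 5: shift /. Stack=[( T /] ptr=3 lookahead=( remaining=[( id ) ) $]
Step 6: shift (. Stack=[( T / (] ptr=4 lookahead=id remaining=[id ) ) $]
Step 7: shift id. Stack=[( T / ( id] ptr=5 lookahead=) remaining=[) ) $]
Step 8: reduce F->id. Stack=[( T / ( F] ptr=5 lookahead=) remaining=[) ) $]
Step 9: reduce T->F. Stack=[( T / ( T] ptr=5 lookahead=) remaining=[) ) $]
Step 10: reduce E->T. Stack=[( T / ( E] ptr=5 lookahead=) remaining=[) ) $]
Step 11: shift ). Stack=[( T / ( E )] ptr=6 lookahead=) remaining=[) $]
Step 12: reduce F->( E ). Stack=[( T / F] ptr=6 lookahead=) remaining=[) $]
Step 13: reduce T->T / F. Stack=[( T] ptr=6 lookahead=) remaining=[) $]
Step 14: reduce E->T. Stack=[( E] ptr=6 lookahead=) remaining=[) $]
Step 15: shift ). Stack=[( E )] ptr=7 lookahead=$ remaining=[$]
Step 16: reduce F->( E ). Stack=[F] ptr=7 lookahead=$ remaining=[$]
Step 17: reduce T->F. Stack=[T] ptr=7 lookahead=$ remaining=[$]
Step 18: reduce E->T. Stack=[E] ptr=7 lookahead=$ remaining=[$]
Step 19: accept. Stack=[E] ptr=7 lookahead=$ remaining=[$]

Answer: never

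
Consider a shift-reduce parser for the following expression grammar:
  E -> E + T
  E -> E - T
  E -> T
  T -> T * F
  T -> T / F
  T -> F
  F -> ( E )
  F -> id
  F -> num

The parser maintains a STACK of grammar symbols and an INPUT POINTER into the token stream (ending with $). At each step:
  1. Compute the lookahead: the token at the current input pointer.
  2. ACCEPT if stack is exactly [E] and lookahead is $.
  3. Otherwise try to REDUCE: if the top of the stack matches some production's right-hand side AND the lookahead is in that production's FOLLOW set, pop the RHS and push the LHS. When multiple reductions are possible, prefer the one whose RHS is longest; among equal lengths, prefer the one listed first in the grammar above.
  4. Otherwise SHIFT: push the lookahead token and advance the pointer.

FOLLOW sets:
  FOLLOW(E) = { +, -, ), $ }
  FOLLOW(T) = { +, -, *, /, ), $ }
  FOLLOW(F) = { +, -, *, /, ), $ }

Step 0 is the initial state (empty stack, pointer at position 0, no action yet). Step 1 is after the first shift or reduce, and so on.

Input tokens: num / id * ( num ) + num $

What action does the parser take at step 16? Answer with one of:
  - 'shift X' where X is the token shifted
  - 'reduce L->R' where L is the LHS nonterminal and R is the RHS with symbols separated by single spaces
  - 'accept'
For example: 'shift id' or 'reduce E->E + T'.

Step 1: shift num. Stack=[num] ptr=1 lookahead=/ remaining=[/ id * ( num ) + num $]
Step 2: reduce F->num. Stack=[F] ptr=1 lookahead=/ remaining=[/ id * ( num ) + num $]
Step 3: reduce T->F. Stack=[T] ptr=1 lookahead=/ remaining=[/ id * ( num ) + num $]
Step 4: shift /. Stack=[T /] ptr=2 lookahead=id remaining=[id * ( num ) + num $]
Step 5: shift id. Stack=[T / id] ptr=3 lookahead=* remaining=[* ( num ) + num $]
Step 6: reduce F->id. Stack=[T / F] ptr=3 lookahead=* remaining=[* ( num ) + num $]
Step 7: reduce T->T / F. Stack=[T] ptr=3 lookahead=* remaining=[* ( num ) + num $]
Step 8: shift *. Stack=[T *] ptr=4 lookahead=( remaining=[( num ) + num $]
Step 9: shift (. Stack=[T * (] ptr=5 lookahead=num remaining=[num ) + num $]
Step 10: shift num. Stack=[T * ( num] ptr=6 lookahead=) remaining=[) + num $]
Step 11: reduce F->num. Stack=[T * ( F] ptr=6 lookahead=) remaining=[) + num $]
Step 12: reduce T->F. Stack=[T * ( T] ptr=6 lookahead=) remaining=[) + num $]
Step 13: reduce E->T. Stack=[T * ( E] ptr=6 lookahead=) remaining=[) + num $]
Step 14: shift ). Stack=[T * ( E )] ptr=7 lookahead=+ remaining=[+ num $]
Step 15: reduce F->( E ). Stack=[T * F] ptr=7 lookahead=+ remaining=[+ num $]
Step 16: reduce T->T * F. Stack=[T] ptr=7 lookahead=+ remaining=[+ num $]

Answer: reduce T->T * F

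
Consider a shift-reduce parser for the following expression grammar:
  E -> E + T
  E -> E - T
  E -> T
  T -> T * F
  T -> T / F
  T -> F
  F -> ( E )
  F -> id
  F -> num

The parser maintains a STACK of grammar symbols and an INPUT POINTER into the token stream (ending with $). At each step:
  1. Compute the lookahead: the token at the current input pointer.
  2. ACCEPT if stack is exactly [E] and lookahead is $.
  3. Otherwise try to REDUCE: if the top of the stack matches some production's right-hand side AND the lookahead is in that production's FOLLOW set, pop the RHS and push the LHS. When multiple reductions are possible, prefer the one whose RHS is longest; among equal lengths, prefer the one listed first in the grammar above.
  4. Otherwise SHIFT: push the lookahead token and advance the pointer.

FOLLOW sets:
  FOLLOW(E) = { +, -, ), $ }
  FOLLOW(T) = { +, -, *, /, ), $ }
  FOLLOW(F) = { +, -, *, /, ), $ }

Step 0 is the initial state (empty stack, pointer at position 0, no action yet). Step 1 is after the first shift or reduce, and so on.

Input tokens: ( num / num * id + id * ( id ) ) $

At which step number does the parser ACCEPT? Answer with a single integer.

Step 1: shift (. Stack=[(] ptr=1 lookahead=num remaining=[num / num * id + id * ( id ) ) $]
Step 2: shift num. Stack=[( num] ptr=2 lookahead=/ remaining=[/ num * id + id * ( id ) ) $]
Step 3: reduce F->num. Stack=[( F] ptr=2 lookahead=/ remaining=[/ num * id + id * ( id ) ) $]
Step 4: reduce T->F. Stack=[( T] ptr=2 lookahead=/ remaining=[/ num * id + id * ( id ) ) $]
Step 5: shift /. Stack=[( T /] ptr=3 lookahead=num remaining=[num * id + id * ( id ) ) $]
Step 6: shift num. Stack=[( T / num] ptr=4 lookahead=* remaining=[* id + id * ( id ) ) $]
Step 7: reduce F->num. Stack=[( T / F] ptr=4 lookahead=* remaining=[* id + id * ( id ) ) $]
Step 8: reduce T->T / F. Stack=[( T] ptr=4 lookahead=* remaining=[* id + id * ( id ) ) $]
Step 9: shift *. Stack=[( T *] ptr=5 lookahead=id remaining=[id + id * ( id ) ) $]
Step 10: shift id. Stack=[( T * id] ptr=6 lookahead=+ remaining=[+ id * ( id ) ) $]
Step 11: reduce F->id. Stack=[( T * F] ptr=6 lookahead=+ remaining=[+ id * ( id ) ) $]
Step 12: reduce T->T * F. Stack=[( T] ptr=6 lookahead=+ remaining=[+ id * ( id ) ) $]
Step 13: reduce E->T. Stack=[( E] ptr=6 lookahead=+ remaining=[+ id * ( id ) ) $]
Step 14: shift +. Stack=[( E +] ptr=7 lookahead=id remaining=[id * ( id ) ) $]
Step 15: shift id. Stack=[( E + id] ptr=8 lookahead=* remaining=[* ( id ) ) $]
Step 16: reduce F->id. Stack=[( E + F] ptr=8 lookahead=* remaining=[* ( id ) ) $]
Step 17: reduce T->F. Stack=[( E + T] ptr=8 lookahead=* remaining=[* ( id ) ) $]
Step 18: shift *. Stack=[( E + T *] ptr=9 lookahead=( remaining=[( id ) ) $]
Step 19: shift (. Stack=[( E + T * (] ptr=10 lookahead=id remaining=[id ) ) $]
Step 20: shift id. Stack=[( E + T * ( id] ptr=11 lookahead=) remaining=[) ) $]
Step 21: reduce F->id. Stack=[( E + T * ( F] ptr=11 lookahead=) remaining=[) ) $]
Step 22: reduce T->F. Stack=[( E + T * ( T] ptr=11 lookahead=) remaining=[) ) $]
Step 23: reduce E->T. Stack=[( E + T * ( E] ptr=11 lookahead=) remaining=[) ) $]
Step 24: shift ). Stack=[( E + T * ( E )] ptr=12 lookahead=) remaining=[) $]
Step 25: reduce F->( E ). Stack=[( E + T * F] ptr=12 lookahead=) remaining=[) $]
Step 26: reduce T->T * F. Stack=[( E + T] ptr=12 lookahead=) remaining=[) $]
Step 27: reduce E->E + T. Stack=[( E] ptr=12 lookahead=) remaining=[) $]
Step 28: shift ). Stack=[( E )] ptr=13 lookahead=$ remaining=[$]
Step 29: reduce F->( E ). Stack=[F] ptr=13 lookahead=$ remaining=[$]
Step 30: reduce T->F. Stack=[T] ptr=13 lookahead=$ remaining=[$]
Step 31: reduce E->T. Stack=[E] ptr=13 lookahead=$ remaining=[$]
Step 32: accept. Stack=[E] ptr=13 lookahead=$ remaining=[$]

Answer: 32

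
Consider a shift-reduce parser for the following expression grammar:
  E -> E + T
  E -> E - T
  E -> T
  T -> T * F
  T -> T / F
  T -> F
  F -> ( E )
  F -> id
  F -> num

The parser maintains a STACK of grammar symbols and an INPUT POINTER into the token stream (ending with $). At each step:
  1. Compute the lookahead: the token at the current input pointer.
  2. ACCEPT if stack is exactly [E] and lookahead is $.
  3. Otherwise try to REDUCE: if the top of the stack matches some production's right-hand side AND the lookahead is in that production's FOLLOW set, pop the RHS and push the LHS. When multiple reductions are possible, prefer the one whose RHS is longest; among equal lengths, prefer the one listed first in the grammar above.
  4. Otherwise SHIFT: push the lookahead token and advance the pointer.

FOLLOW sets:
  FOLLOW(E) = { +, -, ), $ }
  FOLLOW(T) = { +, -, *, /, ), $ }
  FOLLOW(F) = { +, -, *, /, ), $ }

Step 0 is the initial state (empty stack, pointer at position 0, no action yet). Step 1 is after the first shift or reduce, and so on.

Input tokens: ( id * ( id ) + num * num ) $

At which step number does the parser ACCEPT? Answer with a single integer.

Step 1: shift (. Stack=[(] ptr=1 lookahead=id remaining=[id * ( id ) + num * num ) $]
Step 2: shift id. Stack=[( id] ptr=2 lookahead=* remaining=[* ( id ) + num * num ) $]
Step 3: reduce F->id. Stack=[( F] ptr=2 lookahead=* remaining=[* ( id ) + num * num ) $]
Step 4: reduce T->F. Stack=[( T] ptr=2 lookahead=* remaining=[* ( id ) + num * num ) $]
Step 5: shift *. Stack=[( T *] ptr=3 lookahead=( remaining=[( id ) + num * num ) $]
Step 6: shift (. Stack=[( T * (] ptr=4 lookahead=id remaining=[id ) + num * num ) $]
Step 7: shift id. Stack=[( T * ( id] ptr=5 lookahead=) remaining=[) + num * num ) $]
Step 8: reduce F->id. Stack=[( T * ( F] ptr=5 lookahead=) remaining=[) + num * num ) $]
Step 9: reduce T->F. Stack=[( T * ( T] ptr=5 lookahead=) remaining=[) + num * num ) $]
Step 10: reduce E->T. Stack=[( T * ( E] ptr=5 lookahead=) remaining=[) + num * num ) $]
Step 11: shift ). Stack=[( T * ( E )] ptr=6 lookahead=+ remaining=[+ num * num ) $]
Step 12: reduce F->( E ). Stack=[( T * F] ptr=6 lookahead=+ remaining=[+ num * num ) $]
Step 13: reduce T->T * F. Stack=[( T] ptr=6 lookahead=+ remaining=[+ num * num ) $]
Step 14: reduce E->T. Stack=[( E] ptr=6 lookahead=+ remaining=[+ num * num ) $]
Step 15: shift +. Stack=[( E +] ptr=7 lookahead=num remaining=[num * num ) $]
Step 16: shift num. Stack=[( E + num] ptr=8 lookahead=* remaining=[* num ) $]
Step 17: reduce F->num. Stack=[( E + F] ptr=8 lookahead=* remaining=[* num ) $]
Step 18: reduce T->F. Stack=[( E + T] ptr=8 lookahead=* remaining=[* num ) $]
Step 19: shift *. Stack=[( E + T *] ptr=9 lookahead=num remaining=[num ) $]
Step 20: shift num. Stack=[( E + T * num] ptr=10 lookahead=) remaining=[) $]
Step 21: reduce F->num. Stack=[( E + T * F] ptr=10 lookahead=) remaining=[) $]
Step 22: reduce T->T * F. Stack=[( E + T] ptr=10 lookahead=) remaining=[) $]
Step 23: reduce E->E + T. Stack=[( E] ptr=10 lookahead=) remaining=[) $]
Step 24: shift ). Stack=[( E )] ptr=11 lookahead=$ remaining=[$]
Step 25: reduce F->( E ). Stack=[F] ptr=11 lookahead=$ remaining=[$]
Step 26: reduce T->F. Stack=[T] ptr=11 lookahead=$ remaining=[$]
Step 27: reduce E->T. Stack=[E] ptr=11 lookahead=$ remaining=[$]
Step 28: accept. Stack=[E] ptr=11 lookahead=$ remaining=[$]

Answer: 28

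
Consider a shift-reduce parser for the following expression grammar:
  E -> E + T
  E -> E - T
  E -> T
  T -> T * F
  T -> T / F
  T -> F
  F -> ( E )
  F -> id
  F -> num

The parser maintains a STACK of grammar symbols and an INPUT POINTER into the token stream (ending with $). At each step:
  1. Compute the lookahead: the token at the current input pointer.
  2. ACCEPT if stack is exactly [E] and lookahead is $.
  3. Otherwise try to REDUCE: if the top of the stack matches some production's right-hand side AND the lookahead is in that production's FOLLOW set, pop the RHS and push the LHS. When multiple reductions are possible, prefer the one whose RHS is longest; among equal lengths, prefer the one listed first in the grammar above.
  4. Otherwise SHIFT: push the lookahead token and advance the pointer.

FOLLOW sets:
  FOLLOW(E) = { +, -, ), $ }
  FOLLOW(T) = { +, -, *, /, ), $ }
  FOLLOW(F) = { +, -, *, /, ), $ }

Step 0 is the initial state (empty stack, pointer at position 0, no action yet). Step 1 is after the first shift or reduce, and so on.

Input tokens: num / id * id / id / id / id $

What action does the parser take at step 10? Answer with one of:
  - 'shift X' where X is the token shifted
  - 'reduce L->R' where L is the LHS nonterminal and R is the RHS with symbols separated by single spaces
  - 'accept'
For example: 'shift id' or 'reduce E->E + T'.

Answer: reduce F->id

Derivation:
Step 1: shift num. Stack=[num] ptr=1 lookahead=/ remaining=[/ id * id / id / id / id $]
Step 2: reduce F->num. Stack=[F] ptr=1 lookahead=/ remaining=[/ id * id / id / id / id $]
Step 3: reduce T->F. Stack=[T] ptr=1 lookahead=/ remaining=[/ id * id / id / id / id $]
Step 4: shift /. Stack=[T /] ptr=2 lookahead=id remaining=[id * id / id / id / id $]
Step 5: shift id. Stack=[T / id] ptr=3 lookahead=* remaining=[* id / id / id / id $]
Step 6: reduce F->id. Stack=[T / F] ptr=3 lookahead=* remaining=[* id / id / id / id $]
Step 7: reduce T->T / F. Stack=[T] ptr=3 lookahead=* remaining=[* id / id / id / id $]
Step 8: shift *. Stack=[T *] ptr=4 lookahead=id remaining=[id / id / id / id $]
Step 9: shift id. Stack=[T * id] ptr=5 lookahead=/ remaining=[/ id / id / id $]
Step 10: reduce F->id. Stack=[T * F] ptr=5 lookahead=/ remaining=[/ id / id / id $]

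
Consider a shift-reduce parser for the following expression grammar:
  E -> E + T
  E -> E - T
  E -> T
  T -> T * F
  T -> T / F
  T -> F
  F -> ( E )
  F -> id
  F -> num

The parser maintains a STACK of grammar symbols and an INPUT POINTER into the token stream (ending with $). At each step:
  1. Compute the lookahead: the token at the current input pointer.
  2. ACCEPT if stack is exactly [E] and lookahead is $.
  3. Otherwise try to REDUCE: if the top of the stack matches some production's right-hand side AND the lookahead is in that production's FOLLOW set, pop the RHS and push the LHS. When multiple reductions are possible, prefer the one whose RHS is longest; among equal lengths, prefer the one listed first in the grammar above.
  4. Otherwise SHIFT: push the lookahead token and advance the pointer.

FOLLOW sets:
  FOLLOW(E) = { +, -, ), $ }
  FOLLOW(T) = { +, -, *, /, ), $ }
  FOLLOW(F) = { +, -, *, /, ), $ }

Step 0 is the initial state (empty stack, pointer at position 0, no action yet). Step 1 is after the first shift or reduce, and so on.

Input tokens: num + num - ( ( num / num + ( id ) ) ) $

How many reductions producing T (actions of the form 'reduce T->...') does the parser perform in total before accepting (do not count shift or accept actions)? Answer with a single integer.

Answer: 8

Derivation:
Step 1: shift num. Stack=[num] ptr=1 lookahead=+ remaining=[+ num - ( ( num / num + ( id ) ) ) $]
Step 2: reduce F->num. Stack=[F] ptr=1 lookahead=+ remaining=[+ num - ( ( num / num + ( id ) ) ) $]
Step 3: reduce T->F. Stack=[T] ptr=1 lookahead=+ remaining=[+ num - ( ( num / num + ( id ) ) ) $]
Step 4: reduce E->T. Stack=[E] ptr=1 lookahead=+ remaining=[+ num - ( ( num / num + ( id ) ) ) $]
Step 5: shift +. Stack=[E +] ptr=2 lookahead=num remaining=[num - ( ( num / num + ( id ) ) ) $]
Step 6: shift num. Stack=[E + num] ptr=3 lookahead=- remaining=[- ( ( num / num + ( id ) ) ) $]
Step 7: reduce F->num. Stack=[E + F] ptr=3 lookahead=- remaining=[- ( ( num / num + ( id ) ) ) $]
Step 8: reduce T->F. Stack=[E + T] ptr=3 lookahead=- remaining=[- ( ( num / num + ( id ) ) ) $]
Step 9: reduce E->E + T. Stack=[E] ptr=3 lookahead=- remaining=[- ( ( num / num + ( id ) ) ) $]
Step 10: shift -. Stack=[E -] ptr=4 lookahead=( remaining=[( ( num / num + ( id ) ) ) $]
Step 11: shift (. Stack=[E - (] ptr=5 lookahead=( remaining=[( num / num + ( id ) ) ) $]
Step 12: shift (. Stack=[E - ( (] ptr=6 lookahead=num remaining=[num / num + ( id ) ) ) $]
Step 13: shift num. Stack=[E - ( ( num] ptr=7 lookahead=/ remaining=[/ num + ( id ) ) ) $]
Step 14: reduce F->num. Stack=[E - ( ( F] ptr=7 lookahead=/ remaining=[/ num + ( id ) ) ) $]
Step 15: reduce T->F. Stack=[E - ( ( T] ptr=7 lookahead=/ remaining=[/ num + ( id ) ) ) $]
Step 16: shift /. Stack=[E - ( ( T /] ptr=8 lookahead=num remaining=[num + ( id ) ) ) $]
Step 17: shift num. Stack=[E - ( ( T / num] ptr=9 lookahead=+ remaining=[+ ( id ) ) ) $]
Step 18: reduce F->num. Stack=[E - ( ( T / F] ptr=9 lookahead=+ remaining=[+ ( id ) ) ) $]
Step 19: reduce T->T / F. Stack=[E - ( ( T] ptr=9 lookahead=+ remaining=[+ ( id ) ) ) $]
Step 20: reduce E->T. Stack=[E - ( ( E] ptr=9 lookahead=+ remaining=[+ ( id ) ) ) $]
Step 21: shift +. Stack=[E - ( ( E +] ptr=10 lookahead=( remaining=[( id ) ) ) $]
Step 22: shift (. Stack=[E - ( ( E + (] ptr=11 lookahead=id remaining=[id ) ) ) $]
Step 23: shift id. Stack=[E - ( ( E + ( id] ptr=12 lookahead=) remaining=[) ) ) $]
Step 24: reduce F->id. Stack=[E - ( ( E + ( F] ptr=12 lookahead=) remaining=[) ) ) $]
Step 25: reduce T->F. Stack=[E - ( ( E + ( T] ptr=12 lookahead=) remaining=[) ) ) $]
Step 26: reduce E->T. Stack=[E - ( ( E + ( E] ptr=12 lookahead=) remaining=[) ) ) $]
Step 27: shift ). Stack=[E - ( ( E + ( E )] ptr=13 lookahead=) remaining=[) ) $]
Step 28: reduce F->( E ). Stack=[E - ( ( E + F] ptr=13 lookahead=) remaining=[) ) $]
Step 29: reduce T->F. Stack=[E - ( ( E + T] ptr=13 lookahead=) remaining=[) ) $]
Step 30: reduce E->E + T. Stack=[E - ( ( E] ptr=13 lookahead=) remaining=[) ) $]
Step 31: shift ). Stack=[E - ( ( E )] ptr=14 lookahead=) remaining=[) $]
Step 32: reduce F->( E ). Stack=[E - ( F] ptr=14 lookahead=) remaining=[) $]
Step 33: reduce T->F. Stack=[E - ( T] ptr=14 lookahead=) remaining=[) $]
Step 34: reduce E->T. Stack=[E - ( E] ptr=14 lookahead=) remaining=[) $]
Step 35: shift ). Stack=[E - ( E )] ptr=15 lookahead=$ remaining=[$]
Step 36: reduce F->( E ). Stack=[E - F] ptr=15 lookahead=$ remaining=[$]
Step 37: reduce T->F. Stack=[E - T] ptr=15 lookahead=$ remaining=[$]
Step 38: reduce E->E - T. Stack=[E] ptr=15 lookahead=$ remaining=[$]
Step 39: accept. Stack=[E] ptr=15 lookahead=$ remaining=[$]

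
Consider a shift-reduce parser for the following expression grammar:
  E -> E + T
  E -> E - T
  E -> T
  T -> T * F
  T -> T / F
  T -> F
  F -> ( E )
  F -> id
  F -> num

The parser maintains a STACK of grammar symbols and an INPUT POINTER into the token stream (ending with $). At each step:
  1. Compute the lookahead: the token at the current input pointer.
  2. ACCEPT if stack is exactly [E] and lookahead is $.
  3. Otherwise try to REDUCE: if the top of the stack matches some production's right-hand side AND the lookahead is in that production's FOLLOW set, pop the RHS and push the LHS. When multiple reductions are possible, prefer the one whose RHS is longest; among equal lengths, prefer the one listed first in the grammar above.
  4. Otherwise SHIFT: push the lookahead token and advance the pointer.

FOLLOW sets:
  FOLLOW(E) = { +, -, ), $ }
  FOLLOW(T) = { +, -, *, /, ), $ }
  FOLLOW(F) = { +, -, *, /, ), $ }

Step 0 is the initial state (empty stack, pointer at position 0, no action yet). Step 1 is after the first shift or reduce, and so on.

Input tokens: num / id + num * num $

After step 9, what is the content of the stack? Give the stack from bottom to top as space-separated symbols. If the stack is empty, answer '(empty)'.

Step 1: shift num. Stack=[num] ptr=1 lookahead=/ remaining=[/ id + num * num $]
Step 2: reduce F->num. Stack=[F] ptr=1 lookahead=/ remaining=[/ id + num * num $]
Step 3: reduce T->F. Stack=[T] ptr=1 lookahead=/ remaining=[/ id + num * num $]
Step 4: shift /. Stack=[T /] ptr=2 lookahead=id remaining=[id + num * num $]
Step 5: shift id. Stack=[T / id] ptr=3 lookahead=+ remaining=[+ num * num $]
Step 6: reduce F->id. Stack=[T / F] ptr=3 lookahead=+ remaining=[+ num * num $]
Step 7: reduce T->T / F. Stack=[T] ptr=3 lookahead=+ remaining=[+ num * num $]
Step 8: reduce E->T. Stack=[E] ptr=3 lookahead=+ remaining=[+ num * num $]
Step 9: shift +. Stack=[E +] ptr=4 lookahead=num remaining=[num * num $]

Answer: E +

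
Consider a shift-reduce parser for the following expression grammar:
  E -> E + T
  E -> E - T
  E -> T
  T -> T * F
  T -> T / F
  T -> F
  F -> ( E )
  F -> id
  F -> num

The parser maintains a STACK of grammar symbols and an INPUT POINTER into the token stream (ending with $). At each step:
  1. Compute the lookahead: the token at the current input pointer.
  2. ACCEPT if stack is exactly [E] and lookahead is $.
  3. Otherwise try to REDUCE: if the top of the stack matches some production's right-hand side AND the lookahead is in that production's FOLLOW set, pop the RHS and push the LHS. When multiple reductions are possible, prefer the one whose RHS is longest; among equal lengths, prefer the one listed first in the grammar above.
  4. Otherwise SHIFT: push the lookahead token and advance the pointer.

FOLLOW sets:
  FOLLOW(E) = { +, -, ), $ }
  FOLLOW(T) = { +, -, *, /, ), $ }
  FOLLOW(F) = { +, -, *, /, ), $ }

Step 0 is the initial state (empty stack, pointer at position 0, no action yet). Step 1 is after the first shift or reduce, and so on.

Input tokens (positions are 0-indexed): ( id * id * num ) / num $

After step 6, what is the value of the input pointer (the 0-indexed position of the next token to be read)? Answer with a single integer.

Answer: 4

Derivation:
Step 1: shift (. Stack=[(] ptr=1 lookahead=id remaining=[id * id * num ) / num $]
Step 2: shift id. Stack=[( id] ptr=2 lookahead=* remaining=[* id * num ) / num $]
Step 3: reduce F->id. Stack=[( F] ptr=2 lookahead=* remaining=[* id * num ) / num $]
Step 4: reduce T->F. Stack=[( T] ptr=2 lookahead=* remaining=[* id * num ) / num $]
Step 5: shift *. Stack=[( T *] ptr=3 lookahead=id remaining=[id * num ) / num $]
Step 6: shift id. Stack=[( T * id] ptr=4 lookahead=* remaining=[* num ) / num $]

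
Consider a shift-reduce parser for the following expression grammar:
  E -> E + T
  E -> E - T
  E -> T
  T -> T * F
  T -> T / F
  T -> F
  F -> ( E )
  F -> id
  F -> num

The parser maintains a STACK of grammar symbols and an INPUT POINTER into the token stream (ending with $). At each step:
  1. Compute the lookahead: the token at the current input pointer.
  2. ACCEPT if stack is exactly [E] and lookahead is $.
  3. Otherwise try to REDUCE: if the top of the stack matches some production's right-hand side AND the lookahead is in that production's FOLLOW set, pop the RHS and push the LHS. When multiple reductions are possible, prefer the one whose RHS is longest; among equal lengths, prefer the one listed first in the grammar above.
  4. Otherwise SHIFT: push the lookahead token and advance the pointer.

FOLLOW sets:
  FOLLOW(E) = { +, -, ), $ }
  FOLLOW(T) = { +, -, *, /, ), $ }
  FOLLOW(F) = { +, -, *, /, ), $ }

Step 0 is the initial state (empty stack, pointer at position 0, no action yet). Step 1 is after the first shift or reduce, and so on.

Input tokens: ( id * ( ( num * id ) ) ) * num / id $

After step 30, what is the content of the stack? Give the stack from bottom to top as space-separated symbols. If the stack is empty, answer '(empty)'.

Step 1: shift (. Stack=[(] ptr=1 lookahead=id remaining=[id * ( ( num * id ) ) ) * num / id $]
Step 2: shift id. Stack=[( id] ptr=2 lookahead=* remaining=[* ( ( num * id ) ) ) * num / id $]
Step 3: reduce F->id. Stack=[( F] ptr=2 lookahead=* remaining=[* ( ( num * id ) ) ) * num / id $]
Step 4: reduce T->F. Stack=[( T] ptr=2 lookahead=* remaining=[* ( ( num * id ) ) ) * num / id $]
Step 5: shift *. Stack=[( T *] ptr=3 lookahead=( remaining=[( ( num * id ) ) ) * num / id $]
Step 6: shift (. Stack=[( T * (] ptr=4 lookahead=( remaining=[( num * id ) ) ) * num / id $]
Step 7: shift (. Stack=[( T * ( (] ptr=5 lookahead=num remaining=[num * id ) ) ) * num / id $]
Step 8: shift num. Stack=[( T * ( ( num] ptr=6 lookahead=* remaining=[* id ) ) ) * num / id $]
Step 9: reduce F->num. Stack=[( T * ( ( F] ptr=6 lookahead=* remaining=[* id ) ) ) * num / id $]
Step 10: reduce T->F. Stack=[( T * ( ( T] ptr=6 lookahead=* remaining=[* id ) ) ) * num / id $]
Step 11: shift *. Stack=[( T * ( ( T *] ptr=7 lookahead=id remaining=[id ) ) ) * num / id $]
Step 12: shift id. Stack=[( T * ( ( T * id] ptr=8 lookahead=) remaining=[) ) ) * num / id $]
Step 13: reduce F->id. Stack=[( T * ( ( T * F] ptr=8 lookahead=) remaining=[) ) ) * num / id $]
Step 14: reduce T->T * F. Stack=[( T * ( ( T] ptr=8 lookahead=) remaining=[) ) ) * num / id $]
Step 15: reduce E->T. Stack=[( T * ( ( E] ptr=8 lookahead=) remaining=[) ) ) * num / id $]
Step 16: shift ). Stack=[( T * ( ( E )] ptr=9 lookahead=) remaining=[) ) * num / id $]
Step 17: reduce F->( E ). Stack=[( T * ( F] ptr=9 lookahead=) remaining=[) ) * num / id $]
Step 18: reduce T->F. Stack=[( T * ( T] ptr=9 lookahead=) remaining=[) ) * num / id $]
Step 19: reduce E->T. Stack=[( T * ( E] ptr=9 lookahead=) remaining=[) ) * num / id $]
Step 20: shift ). Stack=[( T * ( E )] ptr=10 lookahead=) remaining=[) * num / id $]
Step 21: reduce F->( E ). Stack=[( T * F] ptr=10 lookahead=) remaining=[) * num / id $]
Step 22: reduce T->T * F. Stack=[( T] ptr=10 lookahead=) remaining=[) * num / id $]
Step 23: reduce E->T. Stack=[( E] ptr=10 lookahead=) remaining=[) * num / id $]
Step 24: shift ). Stack=[( E )] ptr=11 lookahead=* remaining=[* num / id $]
Step 25: reduce F->( E ). Stack=[F] ptr=11 lookahead=* remaining=[* num / id $]
Step 26: reduce T->F. Stack=[T] ptr=11 lookahead=* remaining=[* num / id $]
Step 27: shift *. Stack=[T *] ptr=12 lookahead=num remaining=[num / id $]
Step 28: shift num. Stack=[T * num] ptr=13 lookahead=/ remaining=[/ id $]
Step 29: reduce F->num. Stack=[T * F] ptr=13 lookahead=/ remaining=[/ id $]
Step 30: reduce T->T * F. Stack=[T] ptr=13 lookahead=/ remaining=[/ id $]

Answer: T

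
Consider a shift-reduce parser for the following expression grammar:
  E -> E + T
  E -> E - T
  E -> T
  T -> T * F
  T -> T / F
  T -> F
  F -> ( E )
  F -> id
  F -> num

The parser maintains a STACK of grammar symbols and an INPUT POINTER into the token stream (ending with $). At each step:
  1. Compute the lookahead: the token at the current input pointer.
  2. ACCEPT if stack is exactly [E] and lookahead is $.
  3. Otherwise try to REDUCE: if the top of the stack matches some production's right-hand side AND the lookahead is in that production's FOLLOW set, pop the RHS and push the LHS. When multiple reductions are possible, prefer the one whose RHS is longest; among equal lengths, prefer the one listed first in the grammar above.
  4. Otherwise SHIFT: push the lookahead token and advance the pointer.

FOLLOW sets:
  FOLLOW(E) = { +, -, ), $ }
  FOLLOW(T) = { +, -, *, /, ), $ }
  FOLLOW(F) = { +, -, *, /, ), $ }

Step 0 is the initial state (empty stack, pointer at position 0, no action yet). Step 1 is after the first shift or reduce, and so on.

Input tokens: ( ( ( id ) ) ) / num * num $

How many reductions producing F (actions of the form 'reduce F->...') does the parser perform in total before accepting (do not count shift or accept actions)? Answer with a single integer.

Step 1: shift (. Stack=[(] ptr=1 lookahead=( remaining=[( ( id ) ) ) / num * num $]
Step 2: shift (. Stack=[( (] ptr=2 lookahead=( remaining=[( id ) ) ) / num * num $]
Step 3: shift (. Stack=[( ( (] ptr=3 lookahead=id remaining=[id ) ) ) / num * num $]
Step 4: shift id. Stack=[( ( ( id] ptr=4 lookahead=) remaining=[) ) ) / num * num $]
Step 5: reduce F->id. Stack=[( ( ( F] ptr=4 lookahead=) remaining=[) ) ) / num * num $]
Step 6: reduce T->F. Stack=[( ( ( T] ptr=4 lookahead=) remaining=[) ) ) / num * num $]
Step 7: reduce E->T. Stack=[( ( ( E] ptr=4 lookahead=) remaining=[) ) ) / num * num $]
Step 8: shift ). Stack=[( ( ( E )] ptr=5 lookahead=) remaining=[) ) / num * num $]
Step 9: reduce F->( E ). Stack=[( ( F] ptr=5 lookahead=) remaining=[) ) / num * num $]
Step 10: reduce T->F. Stack=[( ( T] ptr=5 lookahead=) remaining=[) ) / num * num $]
Step 11: reduce E->T. Stack=[( ( E] ptr=5 lookahead=) remaining=[) ) / num * num $]
Step 12: shift ). Stack=[( ( E )] ptr=6 lookahead=) remaining=[) / num * num $]
Step 13: reduce F->( E ). Stack=[( F] ptr=6 lookahead=) remaining=[) / num * num $]
Step 14: reduce T->F. Stack=[( T] ptr=6 lookahead=) remaining=[) / num * num $]
Step 15: reduce E->T. Stack=[( E] ptr=6 lookahead=) remaining=[) / num * num $]
Step 16: shift ). Stack=[( E )] ptr=7 lookahead=/ remaining=[/ num * num $]
Step 17: reduce F->( E ). Stack=[F] ptr=7 lookahead=/ remaining=[/ num * num $]
Step 18: reduce T->F. Stack=[T] ptr=7 lookahead=/ remaining=[/ num * num $]
Step 19: shift /. Stack=[T /] ptr=8 lookahead=num remaining=[num * num $]
Step 20: shift num. Stack=[T / num] ptr=9 lookahead=* remaining=[* num $]
Step 21: reduce F->num. Stack=[T / F] ptr=9 lookahead=* remaining=[* num $]
Step 22: reduce T->T / F. Stack=[T] ptr=9 lookahead=* remaining=[* num $]
Step 23: shift *. Stack=[T *] ptr=10 lookahead=num remaining=[num $]
Step 24: shift num. Stack=[T * num] ptr=11 lookahead=$ remaining=[$]
Step 25: reduce F->num. Stack=[T * F] ptr=11 lookahead=$ remaining=[$]
Step 26: reduce T->T * F. Stack=[T] ptr=11 lookahead=$ remaining=[$]
Step 27: reduce E->T. Stack=[E] ptr=11 lookahead=$ remaining=[$]
Step 28: accept. Stack=[E] ptr=11 lookahead=$ remaining=[$]

Answer: 6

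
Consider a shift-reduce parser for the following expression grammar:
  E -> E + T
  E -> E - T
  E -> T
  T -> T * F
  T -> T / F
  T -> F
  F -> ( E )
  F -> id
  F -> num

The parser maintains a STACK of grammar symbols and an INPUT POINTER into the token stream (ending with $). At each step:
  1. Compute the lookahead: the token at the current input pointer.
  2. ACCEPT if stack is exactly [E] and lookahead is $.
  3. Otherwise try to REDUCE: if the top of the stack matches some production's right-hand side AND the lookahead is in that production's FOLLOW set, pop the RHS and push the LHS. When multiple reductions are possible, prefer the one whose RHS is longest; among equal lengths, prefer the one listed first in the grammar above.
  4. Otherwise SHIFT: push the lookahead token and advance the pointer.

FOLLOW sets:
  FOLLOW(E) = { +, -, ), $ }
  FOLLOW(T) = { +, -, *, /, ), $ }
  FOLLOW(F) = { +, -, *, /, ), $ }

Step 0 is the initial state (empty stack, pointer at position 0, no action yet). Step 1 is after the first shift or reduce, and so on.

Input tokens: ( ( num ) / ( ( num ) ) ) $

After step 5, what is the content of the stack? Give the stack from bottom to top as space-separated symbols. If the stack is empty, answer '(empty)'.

Answer: ( ( T

Derivation:
Step 1: shift (. Stack=[(] ptr=1 lookahead=( remaining=[( num ) / ( ( num ) ) ) $]
Step 2: shift (. Stack=[( (] ptr=2 lookahead=num remaining=[num ) / ( ( num ) ) ) $]
Step 3: shift num. Stack=[( ( num] ptr=3 lookahead=) remaining=[) / ( ( num ) ) ) $]
Step 4: reduce F->num. Stack=[( ( F] ptr=3 lookahead=) remaining=[) / ( ( num ) ) ) $]
Step 5: reduce T->F. Stack=[( ( T] ptr=3 lookahead=) remaining=[) / ( ( num ) ) ) $]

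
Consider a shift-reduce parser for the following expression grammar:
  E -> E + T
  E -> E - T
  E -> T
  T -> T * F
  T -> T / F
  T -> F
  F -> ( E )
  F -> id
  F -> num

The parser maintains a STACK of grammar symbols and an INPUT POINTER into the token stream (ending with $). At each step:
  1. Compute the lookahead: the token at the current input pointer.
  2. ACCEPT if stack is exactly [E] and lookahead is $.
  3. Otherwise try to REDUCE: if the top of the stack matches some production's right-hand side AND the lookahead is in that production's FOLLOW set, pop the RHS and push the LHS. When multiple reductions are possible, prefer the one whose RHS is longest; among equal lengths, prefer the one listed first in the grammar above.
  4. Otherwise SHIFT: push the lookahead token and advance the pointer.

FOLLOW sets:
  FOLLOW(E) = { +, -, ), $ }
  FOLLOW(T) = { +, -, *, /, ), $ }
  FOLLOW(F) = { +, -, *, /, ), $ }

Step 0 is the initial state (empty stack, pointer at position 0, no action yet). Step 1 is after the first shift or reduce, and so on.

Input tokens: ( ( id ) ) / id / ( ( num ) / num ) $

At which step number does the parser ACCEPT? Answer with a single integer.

Answer: 37

Derivation:
Step 1: shift (. Stack=[(] ptr=1 lookahead=( remaining=[( id ) ) / id / ( ( num ) / num ) $]
Step 2: shift (. Stack=[( (] ptr=2 lookahead=id remaining=[id ) ) / id / ( ( num ) / num ) $]
Step 3: shift id. Stack=[( ( id] ptr=3 lookahead=) remaining=[) ) / id / ( ( num ) / num ) $]
Step 4: reduce F->id. Stack=[( ( F] ptr=3 lookahead=) remaining=[) ) / id / ( ( num ) / num ) $]
Step 5: reduce T->F. Stack=[( ( T] ptr=3 lookahead=) remaining=[) ) / id / ( ( num ) / num ) $]
Step 6: reduce E->T. Stack=[( ( E] ptr=3 lookahead=) remaining=[) ) / id / ( ( num ) / num ) $]
Step 7: shift ). Stack=[( ( E )] ptr=4 lookahead=) remaining=[) / id / ( ( num ) / num ) $]
Step 8: reduce F->( E ). Stack=[( F] ptr=4 lookahead=) remaining=[) / id / ( ( num ) / num ) $]
Step 9: reduce T->F. Stack=[( T] ptr=4 lookahead=) remaining=[) / id / ( ( num ) / num ) $]
Step 10: reduce E->T. Stack=[( E] ptr=4 lookahead=) remaining=[) / id / ( ( num ) / num ) $]
Step 11: shift ). Stack=[( E )] ptr=5 lookahead=/ remaining=[/ id / ( ( num ) / num ) $]
Step 12: reduce F->( E ). Stack=[F] ptr=5 lookahead=/ remaining=[/ id / ( ( num ) / num ) $]
Step 13: reduce T->F. Stack=[T] ptr=5 lookahead=/ remaining=[/ id / ( ( num ) / num ) $]
Step 14: shift /. Stack=[T /] ptr=6 lookahead=id remaining=[id / ( ( num ) / num ) $]
Step 15: shift id. Stack=[T / id] ptr=7 lookahead=/ remaining=[/ ( ( num ) / num ) $]
Step 16: reduce F->id. Stack=[T / F] ptr=7 lookahead=/ remaining=[/ ( ( num ) / num ) $]
Step 17: reduce T->T / F. Stack=[T] ptr=7 lookahead=/ remaining=[/ ( ( num ) / num ) $]
Step 18: shift /. Stack=[T /] ptr=8 lookahead=( remaining=[( ( num ) / num ) $]
Step 19: shift (. Stack=[T / (] ptr=9 lookahead=( remaining=[( num ) / num ) $]
Step 20: shift (. Stack=[T / ( (] ptr=10 lookahead=num remaining=[num ) / num ) $]
Step 21: shift num. Stack=[T / ( ( num] ptr=11 lookahead=) remaining=[) / num ) $]
Step 22: reduce F->num. Stack=[T / ( ( F] ptr=11 lookahead=) remaining=[) / num ) $]
Step 23: reduce T->F. Stack=[T / ( ( T] ptr=11 lookahead=) remaining=[) / num ) $]
Step 24: reduce E->T. Stack=[T / ( ( E] ptr=11 lookahead=) remaining=[) / num ) $]
Step 25: shift ). Stack=[T / ( ( E )] ptr=12 lookahead=/ remaining=[/ num ) $]
Step 26: reduce F->( E ). Stack=[T / ( F] ptr=12 lookahead=/ remaining=[/ num ) $]
Step 27: reduce T->F. Stack=[T / ( T] ptr=12 lookahead=/ remaining=[/ num ) $]
Step 28: shift /. Stack=[T / ( T /] ptr=13 lookahead=num remaining=[num ) $]
Step 29: shift num. Stack=[T / ( T / num] ptr=14 lookahead=) remaining=[) $]
Step 30: reduce F->num. Stack=[T / ( T / F] ptr=14 lookahead=) remaining=[) $]
Step 31: reduce T->T / F. Stack=[T / ( T] ptr=14 lookahead=) remaining=[) $]
Step 32: reduce E->T. Stack=[T / ( E] ptr=14 lookahead=) remaining=[) $]
Step 33: shift ). Stack=[T / ( E )] ptr=15 lookahead=$ remaining=[$]
Step 34: reduce F->( E ). Stack=[T / F] ptr=15 lookahead=$ remaining=[$]
Step 35: reduce T->T / F. Stack=[T] ptr=15 lookahead=$ remaining=[$]
Step 36: reduce E->T. Stack=[E] ptr=15 lookahead=$ remaining=[$]
Step 37: accept. Stack=[E] ptr=15 lookahead=$ remaining=[$]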